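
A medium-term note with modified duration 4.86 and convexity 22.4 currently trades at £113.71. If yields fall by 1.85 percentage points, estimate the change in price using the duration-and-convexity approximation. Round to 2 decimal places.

+£10.66

Duration effect: -D_mod·Δy = -4.86 × (-0.0185) = +0.089910
Convexity effect: ½·C·(Δy)² = 0.5 × 22.4 × (-0.0185)² = +0.0038332
ΔP/P ≈ +0.089910 + 0.0038332 = +0.0937432
ΔP ≈ 113.71 × (+0.0937432) = +10.659539272.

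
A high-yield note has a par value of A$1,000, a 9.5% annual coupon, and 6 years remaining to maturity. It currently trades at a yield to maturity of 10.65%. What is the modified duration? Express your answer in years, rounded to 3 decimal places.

Periodic yield y = 0.1065. First find Macaulay duration:
  t   CF        PV=CF/(1+0.1065)^t    t·PV
  1        95.00        85.8563        85.8563
  2        95.00        77.5927       155.1854
  3        95.00        70.1244       210.3733
  4        95.00        63.3750       253.5000
  5        95.00        57.2752       286.3759
  6     1,095.00       596.6307     3,579.7843
  Σ                    950.8543     4,571.0752
P = 950.8543; Macaulay duration = 4,571.0752 / 950.8543 = 4.80733 years.
Modified duration = D_Mac / (1 + y) = 4.80733 / 1.1065 = 4.34463 years.

4.345 years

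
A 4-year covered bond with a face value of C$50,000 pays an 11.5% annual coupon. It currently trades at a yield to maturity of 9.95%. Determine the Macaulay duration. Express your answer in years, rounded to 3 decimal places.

3.437 years

Periodic yield y = 0.0995. Discount each cash flow and weight by its year:
  t   CF        PV=CF/(1+0.0995)^t    t·PV
  1     5,750.00     5,229.6498     5,229.6498
  2     5,750.00     4,756.3891     9,512.7782
  3     5,750.00     4,325.9565    12,977.8694
  4    55,750.00    38,147.3116   152,589.2464
  Σ                 52,459.3070   180,309.5439
Price P = Σ PV = 52,459.3070.
Macaulay duration = Σ(t·PV) / P = 180,309.5439 / 52,459.3070 = 3.43713 years.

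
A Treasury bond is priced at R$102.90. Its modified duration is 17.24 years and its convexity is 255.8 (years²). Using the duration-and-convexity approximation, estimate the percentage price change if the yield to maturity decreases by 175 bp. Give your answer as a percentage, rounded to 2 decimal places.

+34.09%

Duration effect: -D_mod·Δy = -17.24 × (-0.0175) = +0.301700
Convexity effect: ½·C·(Δy)² = 0.5 × 255.8 × (-0.0175)² = +0.039169375
ΔP/P ≈ +0.301700 + 0.039169375 = +0.340869375
= +34.0869375%.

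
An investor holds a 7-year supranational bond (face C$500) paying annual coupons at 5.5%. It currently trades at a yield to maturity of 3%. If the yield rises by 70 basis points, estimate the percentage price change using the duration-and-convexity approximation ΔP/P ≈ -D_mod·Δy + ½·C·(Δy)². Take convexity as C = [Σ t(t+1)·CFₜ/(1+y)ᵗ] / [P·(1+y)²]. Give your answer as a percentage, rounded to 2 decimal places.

With y = 0.03:
  t   CF        PV=CF/(1+0.03)^t    t·PV        t(t+1)·PV
  1        27.50        26.6990        26.6990          53.3981
  2        27.50        25.9214        51.8428         155.5283
  3        27.50        25.1664        75.4992         301.9967
  4        27.50        24.4334        97.7336         488.6679
  5        27.50        23.7217       118.6087         711.6522
  6        27.50        23.0308       138.1849         967.2943
  7       527.50       428.9058     3,002.3404      24,018.7232
  Σ                    577.8785     3,510.9086      26,697.2608
P = 577.8785; D_Mac = 6.07551 yrs; D_mod = 5.89856 yrs; C = 43.54674.
Duration effect: -5.89856 × (+0.007) = -0.041290
Convexity effect: 0.5 × 43.54674 × (0.007)² = +0.0010669
ΔP/P ≈ -0.041290 + 0.0010669 = -0.040223 = -4.0223%.

-4.02%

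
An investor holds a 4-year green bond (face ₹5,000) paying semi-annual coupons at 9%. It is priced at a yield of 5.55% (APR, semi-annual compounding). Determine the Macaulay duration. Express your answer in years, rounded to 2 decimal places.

Periodic yield y = 0.02775. Discount each cash flow and weight by its period:
  t   CF        PV=CF/(1+0.02775)^t    t·PV
  1       225.00       218.9248       218.9248
  2       225.00       213.0137       426.0274
  3       225.00       207.2622       621.7865
  4       225.00       201.6659       806.6638
  5       225.00       196.2208       981.1041
  6       225.00       190.9227     1,145.5363
  7       225.00       185.7677     1,300.3736
  8     5,225.00     4,197.4585    33,579.6680
  Σ                  5,611.2364    39,080.0847
Price P = Σ PV = 5,611.2364.
Macaulay duration = Σ(t·PV) / P = 39,080.0847 / 5,611.2364 = 6.96461 half-year periods.
In years: 6.96461 / 2 = 3.48231 years.

3.48 years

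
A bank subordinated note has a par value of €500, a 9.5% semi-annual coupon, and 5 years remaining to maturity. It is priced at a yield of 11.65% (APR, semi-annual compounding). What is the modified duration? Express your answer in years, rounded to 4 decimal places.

3.8262 years

Periodic yield y = 0.05825. First find Macaulay duration:
  t   CF        PV=CF/(1+0.05825)^t    t·PV
  1        23.75        22.4427        22.4427
  2        23.75        21.2074        42.4148
  3        23.75        20.0400        60.1201
  4        23.75        18.9370        75.7479
  5        23.75        17.8946        89.4730
  6        23.75        16.9096       101.4577
  7        23.75        15.9789       111.8520
  8        23.75        15.0993       120.7946
  9        23.75        14.2682       128.4138
  10      523.75       297.3317     2,973.3173
  Σ                    460.1095     3,726.0340
P = 460.1095; Macaulay duration = 3,726.0340 / 460.1095 = 8.09815 half-year periods = 4.04907 years.
Modified duration = D_Mac / (1 + y) = 4.04907 / 1.05825 = 3.82620 years.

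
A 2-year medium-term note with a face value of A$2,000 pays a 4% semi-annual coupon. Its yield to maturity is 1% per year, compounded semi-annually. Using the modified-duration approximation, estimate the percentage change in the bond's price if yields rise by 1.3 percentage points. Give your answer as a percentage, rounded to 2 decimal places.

-2.51%

Periodic yield y = 0.005. Modified duration first:
  t   CF        PV=CF/(1+0.005)^t    t·PV
  1        40.00        39.8010        39.8010
  2        40.00        39.6030        79.2060
  3        40.00        39.4060       118.2179
  4     2,040.00     1,999.7049     7,998.8198
  Σ                  2,118.5149     8,236.0446
P = 2,118.5149; D_Mac = 3.88765 half-year periods = 1.94383 yrs; D_mod = 1.94383/(1+0.005) = 1.93415 yrs.
ΔP/P ≈ -D_mod · Δy = -1.93415 × (+0.013) = -0.025144 = -2.5144%.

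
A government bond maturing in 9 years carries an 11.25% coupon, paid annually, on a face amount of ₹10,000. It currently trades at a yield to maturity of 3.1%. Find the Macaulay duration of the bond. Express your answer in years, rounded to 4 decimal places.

6.7540 years

Periodic yield y = 0.031. Discount each cash flow and weight by its year:
  t   CF        PV=CF/(1+0.031)^t    t·PV
  1     1,125.00     1,091.1736     1,091.1736
  2     1,125.00     1,058.3643     2,116.7286
  3     1,125.00     1,026.5415     3,079.6246
  4     1,125.00       995.6756     3,982.7024
  5     1,125.00       965.7377     4,828.6886
  6     1,125.00       936.7000     5,620.2001
  7     1,125.00       908.5354     6,359.7480
  8     1,125.00       881.2177     7,049.7414
  9    11,125.00     8,452.2441    76,070.1971
  Σ                 16,316.1900   110,198.8045
Price P = Σ PV = 16,316.1900.
Macaulay duration = Σ(t·PV) / P = 110,198.8045 / 16,316.1900 = 6.75395 years.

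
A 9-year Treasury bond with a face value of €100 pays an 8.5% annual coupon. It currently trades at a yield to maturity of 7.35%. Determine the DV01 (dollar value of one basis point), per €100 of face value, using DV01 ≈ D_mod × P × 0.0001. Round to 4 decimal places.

€0.0673

Periodic yield y = 0.0735.
  t   CF        PV=CF/(1+0.0735)^t    t·PV
  1         8.50         7.9180         7.9180
  2         8.50         7.3759        14.7518
  3         8.50         6.8709        20.6127
  4         8.50         6.4005        25.6018
  5         8.50         5.9622        29.8111
  6         8.50         5.5540        33.3241
  7         8.50         5.1737        36.2162
  8         8.50         4.8195        38.5560
  9       108.50        57.3075       515.7673
  Σ                    107.3822       722.5590
P = 107.3822; D_Mac = 6.72885 yrs; D_mod = 6.26814 yrs.
DV01 ≈ 6.26814 × 107.3822 × 0.0001 = 0.067309.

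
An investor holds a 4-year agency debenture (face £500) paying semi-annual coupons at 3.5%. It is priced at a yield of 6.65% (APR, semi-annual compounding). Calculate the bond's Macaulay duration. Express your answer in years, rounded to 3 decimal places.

Periodic yield y = 0.03325. Discount each cash flow and weight by its period:
  t   CF        PV=CF/(1+0.03325)^t    t·PV
  1         8.75         8.4684         8.4684
  2         8.75         8.1959        16.3918
  3         8.75         7.9322        23.7965
  4         8.75         7.6769        30.7076
  5         8.75         7.4299        37.1493
  6         8.75         7.1908        43.1446
  7         8.75         6.9594        48.7156
  8       508.75       391.6166     3,132.9329
  Σ                    445.4700     3,341.3069
Price P = Σ PV = 445.4700.
Macaulay duration = Σ(t·PV) / P = 3,341.3069 / 445.4700 = 7.50063 half-year periods.
In years: 7.50063 / 2 = 3.75032 years.

3.750 years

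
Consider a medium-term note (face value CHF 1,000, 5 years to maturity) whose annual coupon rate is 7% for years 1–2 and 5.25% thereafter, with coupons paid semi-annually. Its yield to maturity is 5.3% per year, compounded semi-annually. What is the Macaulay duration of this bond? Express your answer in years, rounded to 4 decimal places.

4.3586 years

Periodic yield y = 0.0265. Discount each cash flow and weight by its period:
  t   CF        PV=CF/(1+0.0265)^t    t·PV
  1        35.00        34.0964        34.0964
  2        35.00        33.2162        66.4324
  3        35.00        32.3587        97.0761
  4        35.00        31.5233       126.0934
  5        26.25        23.0322       115.1608
  6        26.25        22.4376       134.6253
  7        26.25        21.8583       153.0082
  8        26.25        21.2940       170.3522
  9        26.25        20.7443       186.6987
  10    1,026.25       790.0665     7,900.6647
  Σ                  1,030.6275     8,984.2082
Price P = Σ PV = 1,030.6275.
Macaulay duration = Σ(t·PV) / P = 8,984.2082 / 1,030.6275 = 8.71722 half-year periods.
In years: 8.71722 / 2 = 4.35861 years.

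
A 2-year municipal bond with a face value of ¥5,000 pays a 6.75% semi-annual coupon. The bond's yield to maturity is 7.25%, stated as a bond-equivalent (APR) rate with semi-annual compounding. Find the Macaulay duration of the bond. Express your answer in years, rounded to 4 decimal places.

1.9037 years

Periodic yield y = 0.03625. Discount each cash flow and weight by its period:
  t   CF        PV=CF/(1+0.03625)^t    t·PV
  1       168.75       162.8468       162.8468
  2       168.75       157.1501       314.3002
  3       168.75       151.6527       454.9581
  4     5,168.75     4,482.5728    17,930.2912
  Σ                  4,954.2224    18,862.3964
Price P = Σ PV = 4,954.2224.
Macaulay duration = Σ(t·PV) / P = 18,862.3964 / 4,954.2224 = 3.80734 half-year periods.
In years: 3.80734 / 2 = 1.90367 years.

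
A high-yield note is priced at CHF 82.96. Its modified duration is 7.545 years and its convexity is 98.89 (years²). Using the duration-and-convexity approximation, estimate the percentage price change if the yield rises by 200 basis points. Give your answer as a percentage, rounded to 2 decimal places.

Duration effect: -D_mod·Δy = -7.545 × (+0.02) = -0.150900
Convexity effect: ½·C·(Δy)² = 0.5 × 98.89 × (0.02)² = +0.0197780
ΔP/P ≈ -0.150900 + 0.0197780 = -0.131122
= -13.1122%.

-13.11%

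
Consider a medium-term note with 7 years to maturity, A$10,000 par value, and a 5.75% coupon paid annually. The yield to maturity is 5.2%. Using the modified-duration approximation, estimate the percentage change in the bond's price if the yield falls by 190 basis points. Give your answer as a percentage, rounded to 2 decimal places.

+10.79%

Periodic yield y = 0.052. Modified duration first:
  t   CF        PV=CF/(1+0.052)^t    t·PV
  1       575.00       546.5779       546.5779
  2       575.00       519.5608     1,039.1216
  3       575.00       493.8791     1,481.6372
  4       575.00       469.4668     1,877.8672
  5       575.00       446.2612     2,231.3061
  6       575.00       424.2027     2,545.2161
  7    10,575.00     7,416.0081    51,912.0569
  Σ                 10,315.9566    61,633.7830
P = 10,315.9566; D_Mac = 5.97461 yrs; D_mod = 5.97461/(1+0.052) = 5.67928 yrs.
ΔP/P ≈ -D_mod · Δy = -5.67928 × (-0.019) = +0.107906 = +10.7906%.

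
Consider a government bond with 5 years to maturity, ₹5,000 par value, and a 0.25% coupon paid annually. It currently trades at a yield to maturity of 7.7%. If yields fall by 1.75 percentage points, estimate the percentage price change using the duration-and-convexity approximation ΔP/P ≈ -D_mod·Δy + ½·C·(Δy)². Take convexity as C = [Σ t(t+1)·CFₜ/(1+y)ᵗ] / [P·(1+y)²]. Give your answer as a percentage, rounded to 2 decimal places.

With y = 0.077:
  t   CF        PV=CF/(1+0.077)^t    t·PV        t(t+1)·PV
  1        12.50        11.6063        11.6063          23.2126
  2        12.50        10.7765        21.5530          64.6591
  3        12.50        10.0061        30.0182         120.0727
  4        12.50         9.2907        37.1627         185.8135
  5     5,012.50     3,459.2016    17,296.0078     103,776.0470
  Σ                  3,500.8811    17,396.3481     104,169.8049
P = 3,500.8811; D_Mac = 4.96913 yrs; D_mod = 4.61387 yrs; C = 25.65270.
Duration effect: -4.61387 × (-0.0175) = +0.080743
Convexity effect: 0.5 × 25.65270 × (-0.0175)² = +0.0039281
ΔP/P ≈ +0.080743 + 0.0039281 = +0.084671 = +8.4671%.

+8.47%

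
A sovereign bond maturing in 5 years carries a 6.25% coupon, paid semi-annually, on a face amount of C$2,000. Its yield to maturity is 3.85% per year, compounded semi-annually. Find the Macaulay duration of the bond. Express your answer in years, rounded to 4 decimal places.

Periodic yield y = 0.01925. Discount each cash flow and weight by its period:
  t   CF        PV=CF/(1+0.01925)^t    t·PV
  1        62.50        61.3196        61.3196
  2        62.50        60.1615       120.3230
  3        62.50        59.0253       177.0758
  4        62.50        57.9105       231.6419
  5        62.50        56.8168       284.0838
  6        62.50        55.7437       334.4621
  7        62.50        54.6909       382.8362
  8        62.50        53.6580       429.2638
  9        62.50        52.6446       473.8011
  10    2,062.50     1,704.4598    17,044.5977
  Σ                  2,216.4305    19,539.4049
Price P = Σ PV = 2,216.4305.
Macaulay duration = Σ(t·PV) / P = 19,539.4049 / 2,216.4305 = 8.81571 half-year periods.
In years: 8.81571 / 2 = 4.40785 years.

4.4079 years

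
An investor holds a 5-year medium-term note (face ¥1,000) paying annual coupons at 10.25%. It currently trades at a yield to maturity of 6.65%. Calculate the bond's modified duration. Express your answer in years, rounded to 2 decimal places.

3.95 years

Periodic yield y = 0.0665. First find Macaulay duration:
  t   CF        PV=CF/(1+0.0665)^t    t·PV
  1       102.50        96.1088        96.1088
  2       102.50        90.1160       180.2321
  3       102.50        84.4970       253.4910
  4       102.50        79.2283       316.9133
  5     1,102.50       799.0506     3,995.2532
  Σ                  1,149.0008     4,841.9983
P = 1,149.0008; Macaulay duration = 4,841.9983 / 1,149.0008 = 4.21409 years.
Modified duration = D_Mac / (1 + y) = 4.21409 / 1.0665 = 3.95133 years.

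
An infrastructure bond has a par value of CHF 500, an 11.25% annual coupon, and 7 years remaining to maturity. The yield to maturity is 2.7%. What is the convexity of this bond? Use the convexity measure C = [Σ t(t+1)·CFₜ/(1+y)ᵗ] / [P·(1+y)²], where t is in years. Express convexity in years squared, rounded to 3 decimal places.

38.700

With y = 0.027:
  t   CF        PV=CF/(1+0.027)^t    t·PV        t(t+1)·PV
  1        56.25        54.7712        54.7712         109.5424
  2        56.25        53.3312       106.6625         319.9874
  3        56.25        51.9291       155.7874         623.1498
  4        56.25        50.5639       202.2557       1,011.2784
  5        56.25        49.2346       246.1729       1,477.0376
  6        56.25        47.9402       287.6412       2,013.4885
  7       556.25       461.6118     3,231.2827      25,850.2618
  Σ                    769.3821     4,284.5737      31,404.7459
P = 769.3821.
Convexity = Σ t(t+1)·PV / [P·(1+y)²] = 31,404.7459 / (769.3821 × 1.054729) = 38.70012.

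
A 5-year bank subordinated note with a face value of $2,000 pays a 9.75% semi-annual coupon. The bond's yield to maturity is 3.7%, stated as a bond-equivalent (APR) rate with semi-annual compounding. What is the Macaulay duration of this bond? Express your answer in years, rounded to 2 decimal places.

4.19 years

Periodic yield y = 0.0185. Discount each cash flow and weight by its period:
  t   CF        PV=CF/(1+0.0185)^t    t·PV
  1        97.50        95.7290        95.7290
  2        97.50        93.9902       187.9804
  3        97.50        92.2830       276.8489
  4        97.50        90.6067       362.4269
  5        97.50        88.9610       444.8048
  6        97.50        87.3451       524.0704
  7        97.50        85.7585       600.3098
  8        97.50        84.2008       673.6066
  9        97.50        82.6714       744.0426
  10    2,097.50     1,746.1906    17,461.9056
  Σ                  2,547.7363    21,371.7251
Price P = Σ PV = 2,547.7363.
Macaulay duration = Σ(t·PV) / P = 21,371.7251 / 2,547.7363 = 8.38852 half-year periods.
In years: 8.38852 / 2 = 4.19426 years.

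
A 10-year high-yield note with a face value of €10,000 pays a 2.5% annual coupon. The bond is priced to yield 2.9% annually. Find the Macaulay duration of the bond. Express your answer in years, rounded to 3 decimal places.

Periodic yield y = 0.029. Discount each cash flow and weight by its year:
  t   CF        PV=CF/(1+0.029)^t    t·PV
  1       250.00       242.9543       242.9543
  2       250.00       236.1072       472.2144
  3       250.00       229.4531       688.3592
  4       250.00       222.9865       891.9459
  5       250.00       216.7021     1,083.5105
  6       250.00       210.5949     1,263.5691
  7       250.00       204.6597     1,432.6181
  8       250.00       198.8919     1,591.1349
  9       250.00       193.2866     1,739.5790
  10   10,250.00     7,701.4078    77,014.0775
  Σ                  9,657.0439    86,419.9630
Price P = Σ PV = 9,657.0439.
Macaulay duration = Σ(t·PV) / P = 86,419.9630 / 9,657.0439 = 8.94890 years.

8.949 years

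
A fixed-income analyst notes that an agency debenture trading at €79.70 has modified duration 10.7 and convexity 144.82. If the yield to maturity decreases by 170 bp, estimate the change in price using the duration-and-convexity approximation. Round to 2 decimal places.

Duration effect: -D_mod·Δy = -10.7 × (-0.017) = +0.181900
Convexity effect: ½·C·(Δy)² = 0.5 × 144.82 × (-0.017)² = +0.02092649
ΔP/P ≈ +0.181900 + 0.02092649 = +0.20282649
ΔP ≈ 79.70 × (+0.20282649) = +16.165271253.

+€16.17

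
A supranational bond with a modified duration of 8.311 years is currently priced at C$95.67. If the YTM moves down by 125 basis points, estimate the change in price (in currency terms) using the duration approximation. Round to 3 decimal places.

Duration approximation: ΔP/P ≈ -D_mod · Δy = -8.311 × (-0.0125) = +0.1038875.
ΔP ≈ 95.67 × (+0.1038875) = +9.938917125.

+C$9.939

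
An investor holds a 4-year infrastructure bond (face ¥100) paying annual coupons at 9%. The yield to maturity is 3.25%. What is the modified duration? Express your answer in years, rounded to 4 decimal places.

3.4650 years

Periodic yield y = 0.0325. First find Macaulay duration:
  t   CF        PV=CF/(1+0.0325)^t    t·PV
  1         9.00         8.7167         8.7167
  2         9.00         8.4423        16.8847
  3         9.00         8.1766        24.5298
  4       109.00        95.9105       383.6421
  Σ                    121.2462       433.7732
P = 121.2462; Macaulay duration = 433.7732 / 121.2462 = 3.57762 years.
Modified duration = D_Mac / (1 + y) = 3.57762 / 1.0325 = 3.46501 years.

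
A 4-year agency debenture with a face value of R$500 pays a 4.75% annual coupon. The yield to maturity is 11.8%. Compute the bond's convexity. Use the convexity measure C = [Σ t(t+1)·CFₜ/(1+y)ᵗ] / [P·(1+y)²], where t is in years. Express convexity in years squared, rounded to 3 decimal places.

With y = 0.118:
  t   CF        PV=CF/(1+0.118)^t    t·PV        t(t+1)·PV
  1        23.75        21.2433        21.2433          42.4866
  2        23.75        19.0012        38.0023         114.0069
  3        23.75        16.9957        50.9870         203.9480
  4       523.75       335.2408     1,340.9631       6,704.8153
  Σ                    392.4809     1,451.1957       7,065.2568
P = 392.4809.
Convexity = Σ t(t+1)·PV / [P·(1+y)²] = 7,065.2568 / (392.4809 × 1.249924) = 14.40210.

14.402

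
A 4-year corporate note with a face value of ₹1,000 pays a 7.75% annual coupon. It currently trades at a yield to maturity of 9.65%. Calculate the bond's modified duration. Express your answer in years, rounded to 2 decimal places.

3.26 years

Periodic yield y = 0.0965. First find Macaulay duration:
  t   CF        PV=CF/(1+0.0965)^t    t·PV
  1        77.50        70.6794        70.6794
  2        77.50        64.4591       128.9183
  3        77.50        58.7863       176.3588
  4     1,077.50       745.3886     2,981.5543
  Σ                    939.3134     3,357.5108
P = 939.3134; Macaulay duration = 3,357.5108 / 939.3134 = 3.57443 years.
Modified duration = D_Mac / (1 + y) = 3.57443 / 1.0965 = 3.25985 years.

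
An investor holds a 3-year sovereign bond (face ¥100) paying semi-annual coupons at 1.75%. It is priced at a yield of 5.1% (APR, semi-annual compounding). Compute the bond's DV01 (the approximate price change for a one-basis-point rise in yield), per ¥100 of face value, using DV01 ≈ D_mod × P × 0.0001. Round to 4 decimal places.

Periodic yield y = 0.0255.
  t   CF        PV=CF/(1+0.0255)^t    t·PV
  1        0.875         0.8532         0.8532
  2        0.875         0.8320         1.6641
  3        0.875         0.8113         2.4340
  4        0.875         0.7912         3.1646
  5        0.875         0.7715         3.8574
  6      100.875        86.7300       520.3803
  Σ                     90.7893       532.3537
P = 90.7893; D_Mac = 5.86362 half-year periods = 2.93181 yrs; D_mod = 2.85891 yrs.
DV01 ≈ 2.85891 × 90.7893 × 0.0001 = 0.025956.

¥0.0260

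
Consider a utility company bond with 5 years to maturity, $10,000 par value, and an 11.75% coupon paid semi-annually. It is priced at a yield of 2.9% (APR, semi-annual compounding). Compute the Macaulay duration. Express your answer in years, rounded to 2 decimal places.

Periodic yield y = 0.0145. Discount each cash flow and weight by its period:
  t   CF        PV=CF/(1+0.0145)^t    t·PV
  1       587.50       579.1030       579.1030
  2       587.50       570.8260     1,141.6521
  3       587.50       562.6674     1,688.0021
  4       587.50       554.6253     2,218.5011
  5       587.50       546.6982     2,733.4908
  6       587.50       538.8843     3,233.3060
  7       587.50       531.1822     3,718.2754
  8       587.50       523.5901     4,188.7211
  9       587.50       516.1066     4,644.9594
  10   10,587.50     9,167.9642    91,679.6422
  Σ                 14,091.6473   115,825.6532
Price P = Σ PV = 14,091.6473.
Macaulay duration = Σ(t·PV) / P = 115,825.6532 / 14,091.6473 = 8.21945 half-year periods.
In years: 8.21945 / 2 = 4.10973 years.

4.11 years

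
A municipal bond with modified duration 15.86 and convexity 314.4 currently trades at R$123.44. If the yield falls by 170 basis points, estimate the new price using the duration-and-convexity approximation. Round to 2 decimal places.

Duration effect: -D_mod·Δy = -15.86 × (-0.017) = +0.269620
Convexity effect: ½·C·(Δy)² = 0.5 × 314.4 × (-0.017)² = +0.0454308
ΔP/P ≈ +0.269620 + 0.0454308 = +0.3150508
New price ≈ 123.44 × (1 + 0.3150508) = 162.329870752.

R$162.33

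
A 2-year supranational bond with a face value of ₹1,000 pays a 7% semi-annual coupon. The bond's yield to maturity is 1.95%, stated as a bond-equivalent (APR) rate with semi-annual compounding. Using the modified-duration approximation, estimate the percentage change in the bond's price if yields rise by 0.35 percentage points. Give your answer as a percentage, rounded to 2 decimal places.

-0.66%

Periodic yield y = 0.00975. Modified duration first:
  t   CF        PV=CF/(1+0.00975)^t    t·PV
  1        35.00        34.6620        34.6620
  2        35.00        34.3274        68.6547
  3        35.00        33.9959       101.9877
  4     1,035.00       995.6000     3,982.4001
  Σ                  1,098.5853     4,187.7046
P = 1,098.5853; D_Mac = 3.81191 half-year periods = 1.90595 yrs; D_mod = 1.90595/(1+0.00975) = 1.88755 yrs.
ΔP/P ≈ -D_mod · Δy = -1.88755 × (+0.0035) = -0.006606 = -0.6606%.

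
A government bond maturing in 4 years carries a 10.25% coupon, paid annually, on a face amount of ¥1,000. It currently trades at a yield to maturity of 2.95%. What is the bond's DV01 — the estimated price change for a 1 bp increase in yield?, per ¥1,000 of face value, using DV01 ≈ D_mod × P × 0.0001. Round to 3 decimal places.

¥0.437

Periodic yield y = 0.0295.
  t   CF        PV=CF/(1+0.0295)^t    t·PV
  1       102.50        99.5629        99.5629
  2       102.50        96.7100       193.4199
  3       102.50        93.9388       281.8163
  4     1,102.50       981.4613     3,925.8453
  Σ                  1,271.6729     4,500.6444
P = 1,271.6729; D_Mac = 3.53915 yrs; D_mod = 3.43774 yrs.
DV01 ≈ 3.43774 × 1,271.6729 × 0.0001 = 0.437168.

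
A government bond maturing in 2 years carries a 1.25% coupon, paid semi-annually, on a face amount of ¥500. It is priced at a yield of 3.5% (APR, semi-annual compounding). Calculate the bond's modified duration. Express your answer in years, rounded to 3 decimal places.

Periodic yield y = 0.0175. First find Macaulay duration:
  t   CF        PV=CF/(1+0.0175)^t    t·PV
  1        3.125         3.0713         3.0713
  2        3.125         3.0184         6.0369
  3        3.125         2.9665         8.8995
  4      503.125       469.3947     1,877.5790
  Σ                    478.4509     1,895.5867
P = 478.4509; Macaulay duration = 1,895.5867 / 478.4509 = 3.96192 half-year periods = 1.98096 years.
Modified duration = D_Mac / (1 + y) = 1.98096 / 1.0175 = 1.94689 years.

1.947 years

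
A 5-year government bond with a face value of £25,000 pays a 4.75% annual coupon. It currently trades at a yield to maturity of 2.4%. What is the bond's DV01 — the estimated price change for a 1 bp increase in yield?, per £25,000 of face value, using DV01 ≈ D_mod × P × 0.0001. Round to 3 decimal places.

Periodic yield y = 0.024.
  t   CF        PV=CF/(1+0.024)^t    t·PV
  1     1,187.50     1,159.6680     1,159.6680
  2     1,187.50     1,132.4883     2,264.9765
  3     1,187.50     1,105.9456     3,317.8367
  4     1,187.50     1,080.0250     4,320.0998
  5    26,187.50    23,259.1724   116,295.8618
  Σ                 27,737.2991   127,358.4428
P = 27,737.2991; D_Mac = 4.59159 yrs; D_mod = 4.48398 yrs.
DV01 ≈ 4.48398 × 27,737.2991 × 0.0001 = 12.437348.

£12.437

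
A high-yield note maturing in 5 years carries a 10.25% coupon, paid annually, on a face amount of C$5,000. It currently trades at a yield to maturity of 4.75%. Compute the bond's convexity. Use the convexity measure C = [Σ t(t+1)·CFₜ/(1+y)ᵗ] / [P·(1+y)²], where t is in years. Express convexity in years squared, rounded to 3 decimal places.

With y = 0.0475:
  t   CF        PV=CF/(1+0.0475)^t    t·PV        t(t+1)·PV
  1       512.50       489.2601       489.2601         978.5203
  2       512.50       467.0741       934.1482       2,802.4447
  3       512.50       445.8942     1,337.6825       5,350.7298
  4       512.50       425.6746     1,702.6984       8,513.4921
  5     5,512.50     4,370.9762    21,854.8811     131,129.2868
  Σ                  6,198.8792    26,318.6704     148,774.4737
P = 6,198.8792.
Convexity = Σ t(t+1)·PV / [P·(1+y)²] = 148,774.4737 / (6,198.8792 × 1.097256) = 21.87294.

21.873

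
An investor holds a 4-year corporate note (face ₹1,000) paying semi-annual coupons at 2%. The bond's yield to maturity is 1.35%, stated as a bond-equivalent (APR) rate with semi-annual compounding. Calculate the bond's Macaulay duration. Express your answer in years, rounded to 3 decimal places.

3.866 years

Periodic yield y = 0.00675. Discount each cash flow and weight by its period:
  t   CF        PV=CF/(1+0.00675)^t    t·PV
  1        10.00         9.9330         9.9330
  2        10.00         9.8664        19.7327
  3        10.00         9.8002        29.4006
  4        10.00         9.7345        38.9380
  5        10.00         9.6692        48.3461
  6        10.00         9.6044        57.6264
  7        10.00         9.5400        66.7800
  8     1,010.00       957.0801     7,656.6405
  Σ                  1,025.2277     7,927.3973
Price P = Σ PV = 1,025.2277.
Macaulay duration = Σ(t·PV) / P = 7,927.3973 / 1,025.2277 = 7.73233 half-year periods.
In years: 7.73233 / 2 = 3.86616 years.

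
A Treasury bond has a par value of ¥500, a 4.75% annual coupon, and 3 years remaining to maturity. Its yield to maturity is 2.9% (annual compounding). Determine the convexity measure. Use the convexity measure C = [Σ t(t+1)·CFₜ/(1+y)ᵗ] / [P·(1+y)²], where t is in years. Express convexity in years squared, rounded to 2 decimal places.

10.68

With y = 0.029:
  t   CF        PV=CF/(1+0.029)^t    t·PV        t(t+1)·PV
  1        23.75        23.0807        23.0807          46.1613
  2        23.75        22.4302        44.8604         134.5811
  3       523.75       480.7042     1,442.1126       5,768.4503
  Σ                    526.2150     1,510.0536       5,949.1928
P = 526.2150.
Convexity = Σ t(t+1)·PV / [P·(1+y)²] = 5,949.1928 / (526.2150 × 1.058841) = 10.67736.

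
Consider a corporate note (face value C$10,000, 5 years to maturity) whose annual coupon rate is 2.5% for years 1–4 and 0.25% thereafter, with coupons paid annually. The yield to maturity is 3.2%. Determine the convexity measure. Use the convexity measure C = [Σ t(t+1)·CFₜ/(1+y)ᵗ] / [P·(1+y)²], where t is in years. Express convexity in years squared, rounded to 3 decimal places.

26.317

With y = 0.032:
  t   CF        PV=CF/(1+0.032)^t    t·PV        t(t+1)·PV
  1       250.00       242.2481       242.2481         484.4961
  2       250.00       234.7365       469.4730       1,408.4190
  3       250.00       227.4578       682.3735       2,729.4941
  4       250.00       220.4049       881.6195       4,408.0977
  5    10,025.00     8,564.1821    42,820.9107     256,925.4640
  Σ                  9,489.0294    45,096.6248     265,955.9710
P = 9,489.0294.
Convexity = Σ t(t+1)·PV / [P·(1+y)²] = 265,955.9710 / (9,489.0294 × 1.065024) = 26.31653.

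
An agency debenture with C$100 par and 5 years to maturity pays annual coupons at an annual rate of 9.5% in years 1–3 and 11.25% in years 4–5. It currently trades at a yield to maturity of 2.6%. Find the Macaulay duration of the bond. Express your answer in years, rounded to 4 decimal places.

4.3200 years

Periodic yield y = 0.026. Discount each cash flow and weight by its year:
  t   CF        PV=CF/(1+0.026)^t    t·PV
  1         9.50         9.2593         9.2593
  2         9.50         9.0246        18.0492
  3         9.50         8.7959        26.3878
  4        11.25        10.1523        40.6091
  5       111.25        97.8505       489.2527
  Σ                    135.0826       583.5580
Price P = Σ PV = 135.0826.
Macaulay duration = Σ(t·PV) / P = 583.5580 / 135.0826 = 4.32001 years.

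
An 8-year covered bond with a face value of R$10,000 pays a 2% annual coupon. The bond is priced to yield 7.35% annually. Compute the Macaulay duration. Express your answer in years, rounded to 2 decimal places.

Periodic yield y = 0.0735. Discount each cash flow and weight by its year:
  t   CF        PV=CF/(1+0.0735)^t    t·PV
  1       200.00       186.3065       186.3065
  2       200.00       173.5505       347.1010
  3       200.00       161.6679       485.0038
  4       200.00       150.5989       602.3956
  5       200.00       140.2878       701.4388
  6       200.00       130.6826       784.0955
  7       200.00       121.7351       852.1454
  8    10,200.00     5,783.4073    46,267.2587
  Σ                  6,848.2365    50,225.7452
Price P = Σ PV = 6,848.2365.
Macaulay duration = Σ(t·PV) / P = 50,225.7452 / 6,848.2365 = 7.33411 years.

7.33 years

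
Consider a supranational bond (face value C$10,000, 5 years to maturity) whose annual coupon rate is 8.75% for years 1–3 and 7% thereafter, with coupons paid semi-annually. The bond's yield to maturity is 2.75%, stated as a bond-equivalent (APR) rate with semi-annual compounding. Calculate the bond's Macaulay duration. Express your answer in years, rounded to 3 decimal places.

Periodic yield y = 0.01375. Discount each cash flow and weight by its period:
  t   CF        PV=CF/(1+0.01375)^t    t·PV
  1       437.50       431.5660       431.5660
  2       437.50       425.7124       851.4248
  3       437.50       419.9383     1,259.8148
  4       437.50       414.2424     1,656.9697
  5       437.50       408.6239     2,043.1193
  6       437.50       403.0815     2,418.4889
  7       350.00       318.0914     2,226.6400
  8       350.00       313.7770     2,510.2160
  9       350.00       309.5211     2,785.6898
  10   10,350.00     9,028.8342    90,288.3419
  Σ                 12,473.3882   106,472.2713
Price P = Σ PV = 12,473.3882.
Macaulay duration = Σ(t·PV) / P = 106,472.2713 / 12,473.3882 = 8.53595 half-year periods.
In years: 8.53595 / 2 = 4.26798 years.

4.268 years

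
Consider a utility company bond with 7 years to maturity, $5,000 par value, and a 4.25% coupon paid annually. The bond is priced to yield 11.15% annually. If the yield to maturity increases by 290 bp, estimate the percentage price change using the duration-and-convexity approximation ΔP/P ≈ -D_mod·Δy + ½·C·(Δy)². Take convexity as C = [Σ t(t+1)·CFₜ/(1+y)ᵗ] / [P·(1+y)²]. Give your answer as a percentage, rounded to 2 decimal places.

With y = 0.1115:
  t   CF        PV=CF/(1+0.1115)^t    t·PV        t(t+1)·PV
  1       212.50       191.1831       191.1831         382.3662
  2       212.50       172.0046       344.0092       1,032.0275
  3       212.50       154.7500       464.2499       1,856.9995
  4       212.50       139.2262       556.9049       2,784.5246
  5       212.50       125.2598       626.2988       3,757.7930
  6       212.50       112.6943       676.1661       4,733.1626
  7     5,212.50     2,487.0230    17,409.1609     139,273.2871
  Σ                  3,382.1409    20,267.9728     153,820.1604
P = 3,382.1409; D_Mac = 5.99265 yrs; D_mod = 5.39149 yrs; C = 36.81312.
Duration effect: -5.39149 × (+0.029) = -0.156353
Convexity effect: 0.5 × 36.81312 × (0.029)² = +0.0154799
ΔP/P ≈ -0.156353 + 0.0154799 = -0.140873 = -14.0873%.

-14.09%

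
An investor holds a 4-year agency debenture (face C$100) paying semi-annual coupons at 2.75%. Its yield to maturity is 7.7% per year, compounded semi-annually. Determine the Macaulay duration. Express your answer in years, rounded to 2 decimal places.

Periodic yield y = 0.0385. Discount each cash flow and weight by its period:
  t   CF        PV=CF/(1+0.0385)^t    t·PV
  1        1.375         1.3240         1.3240
  2        1.375         1.2749         2.5499
  3        1.375         1.2277         3.6830
  4        1.375         1.1822         4.7286
  5        1.375         1.1383         5.6917
  6        1.375         1.0961         6.5768
  7        1.375         1.0555         7.3885
  8      101.375        74.9340       599.4719
  Σ                     83.2328       631.4145
Price P = Σ PV = 83.2328.
Macaulay duration = Σ(t·PV) / P = 631.4145 / 83.2328 = 7.58613 half-year periods.
In years: 7.58613 / 2 = 3.79306 years.

3.79 years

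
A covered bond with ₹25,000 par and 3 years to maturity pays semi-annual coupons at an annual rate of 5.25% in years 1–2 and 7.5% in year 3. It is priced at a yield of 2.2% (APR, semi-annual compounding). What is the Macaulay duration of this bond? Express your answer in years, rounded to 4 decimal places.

Periodic yield y = 0.011. Discount each cash flow and weight by its period:
  t   CF        PV=CF/(1+0.011)^t    t·PV
  1       656.25       649.1098       649.1098
  2       656.25       642.0473     1,284.0945
  3       656.25       635.0616     1,905.1848
  4       656.25       628.1519     2,512.6077
  5       937.50       887.5963     4,437.9817
  6    25,937.50    24,289.6457   145,737.8744
  Σ                 27,731.6126   156,526.8528
Price P = Σ PV = 27,731.6126.
Macaulay duration = Σ(t·PV) / P = 156,526.8528 / 27,731.6126 = 5.64435 half-year periods.
In years: 5.64435 / 2 = 2.82217 years.

2.8222 years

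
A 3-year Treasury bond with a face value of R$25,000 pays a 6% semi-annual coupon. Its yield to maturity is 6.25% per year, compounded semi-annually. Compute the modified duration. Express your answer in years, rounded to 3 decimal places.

Periodic yield y = 0.03125. First find Macaulay duration:
  t   CF        PV=CF/(1+0.03125)^t    t·PV
  1       750.00       727.2727       727.2727
  2       750.00       705.2342     1,410.4683
  3       750.00       683.8634     2,051.5903
  4       750.00       663.1403     2,652.5612
  5       750.00       643.0451     3,215.2257
  6    25,750.00    21,408.8561   128,453.1369
  Σ                 24,831.4119   138,510.2551
P = 24,831.4119; Macaulay duration = 138,510.2551 / 24,831.4119 = 5.57803 half-year periods = 2.78901 years.
Modified duration = D_Mac / (1 + y) = 2.78901 / 1.03125 = 2.70450 years.

2.704 years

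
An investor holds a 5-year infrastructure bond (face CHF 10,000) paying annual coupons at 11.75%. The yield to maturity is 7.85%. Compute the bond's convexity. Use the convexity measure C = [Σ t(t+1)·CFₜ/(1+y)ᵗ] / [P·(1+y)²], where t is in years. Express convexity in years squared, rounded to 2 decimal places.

With y = 0.0785:
  t   CF        PV=CF/(1+0.0785)^t    t·PV        t(t+1)·PV
  1     1,175.00     1,089.4761     1,089.4761       2,178.9522
  2     1,175.00     1,010.1772     2,020.3544       6,061.0633
  3     1,175.00       936.6502     2,809.9505      11,239.8021
  4     1,175.00       868.4749     3,473.8996      17,369.4979
  5    11,175.00     7,658.5541    38,292.7705     229,756.6230
  Σ                 11,563.3325    47,686.4512     266,605.9385
P = 11,563.3325.
Convexity = Σ t(t+1)·PV / [P·(1+y)²] = 266,605.9385 / (11,563.3325 × 1.163162) = 19.82196.

19.82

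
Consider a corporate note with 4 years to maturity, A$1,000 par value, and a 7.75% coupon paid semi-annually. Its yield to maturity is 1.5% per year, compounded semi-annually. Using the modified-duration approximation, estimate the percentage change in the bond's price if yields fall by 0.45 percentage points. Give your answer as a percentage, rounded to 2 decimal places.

+1.60%

Periodic yield y = 0.0075. Modified duration first:
  t   CF        PV=CF/(1+0.0075)^t    t·PV
  1        38.75        38.4615        38.4615
  2        38.75        38.1752        76.3504
  3        38.75        37.8910       113.6731
  4        38.75        37.6090       150.4359
  5        38.75        37.3290       186.6450
  6        38.75        37.0511       222.3067
  7        38.75        36.7753       257.4272
  8     1,038.75       978.4769     7,827.8156
  Σ                  1,241.7692     8,873.1155
P = 1,241.7692; D_Mac = 7.14554 half-year periods = 3.57277 yrs; D_mod = 3.57277/(1+0.0075) = 3.54618 yrs.
ΔP/P ≈ -D_mod · Δy = -3.54618 × (-0.0045) = +0.015958 = +1.5958%.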